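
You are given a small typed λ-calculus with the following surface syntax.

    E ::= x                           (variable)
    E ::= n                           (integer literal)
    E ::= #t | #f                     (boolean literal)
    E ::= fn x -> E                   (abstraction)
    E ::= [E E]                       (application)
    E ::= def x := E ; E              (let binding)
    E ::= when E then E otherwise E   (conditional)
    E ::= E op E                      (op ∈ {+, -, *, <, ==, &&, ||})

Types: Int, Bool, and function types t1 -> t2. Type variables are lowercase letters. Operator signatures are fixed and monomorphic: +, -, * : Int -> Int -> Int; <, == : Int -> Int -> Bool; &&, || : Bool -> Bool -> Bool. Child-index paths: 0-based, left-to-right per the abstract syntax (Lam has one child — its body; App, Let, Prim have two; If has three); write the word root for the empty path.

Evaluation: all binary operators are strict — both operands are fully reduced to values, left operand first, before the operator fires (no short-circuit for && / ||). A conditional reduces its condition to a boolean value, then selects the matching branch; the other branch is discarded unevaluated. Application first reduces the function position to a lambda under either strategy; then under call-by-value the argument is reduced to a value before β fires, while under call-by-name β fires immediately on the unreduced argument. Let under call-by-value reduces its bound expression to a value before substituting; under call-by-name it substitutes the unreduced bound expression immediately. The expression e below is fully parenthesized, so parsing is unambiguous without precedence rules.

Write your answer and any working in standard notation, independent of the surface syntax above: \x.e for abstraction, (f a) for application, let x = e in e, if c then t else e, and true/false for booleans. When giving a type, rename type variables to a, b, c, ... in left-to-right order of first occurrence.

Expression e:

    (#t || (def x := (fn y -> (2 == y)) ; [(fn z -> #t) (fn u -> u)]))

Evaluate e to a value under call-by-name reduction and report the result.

Answer: true

Derivation:
step 0: (true || (let x = (\y.(2 == y)) in ((\z.true) (\u.u))))
step 1: [let@1] (true || ((\z.true) (\u.u)))
step 2: [beta@1] (true || true)
step 3: [delta@root] true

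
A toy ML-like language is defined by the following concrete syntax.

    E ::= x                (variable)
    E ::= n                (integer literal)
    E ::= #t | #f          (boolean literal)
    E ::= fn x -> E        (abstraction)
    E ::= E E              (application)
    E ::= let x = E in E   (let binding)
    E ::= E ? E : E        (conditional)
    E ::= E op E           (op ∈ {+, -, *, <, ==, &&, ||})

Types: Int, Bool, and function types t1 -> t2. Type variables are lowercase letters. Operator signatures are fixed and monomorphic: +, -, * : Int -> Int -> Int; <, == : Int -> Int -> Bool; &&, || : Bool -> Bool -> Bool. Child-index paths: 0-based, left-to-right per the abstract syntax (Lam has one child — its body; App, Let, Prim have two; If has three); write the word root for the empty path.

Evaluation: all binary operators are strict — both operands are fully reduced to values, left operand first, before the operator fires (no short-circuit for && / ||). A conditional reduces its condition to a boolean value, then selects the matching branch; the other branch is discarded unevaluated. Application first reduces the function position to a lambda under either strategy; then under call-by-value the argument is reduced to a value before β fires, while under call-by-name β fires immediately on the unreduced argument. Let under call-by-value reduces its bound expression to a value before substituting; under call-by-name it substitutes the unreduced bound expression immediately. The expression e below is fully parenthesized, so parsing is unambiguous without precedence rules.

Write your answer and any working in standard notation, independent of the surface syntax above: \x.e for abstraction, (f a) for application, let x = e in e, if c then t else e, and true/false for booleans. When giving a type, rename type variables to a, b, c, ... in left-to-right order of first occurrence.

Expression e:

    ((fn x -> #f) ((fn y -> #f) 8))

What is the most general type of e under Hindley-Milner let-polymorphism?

Answer: Bool

Derivation:
\x._ : a -> Bool
\y._ : b -> Bool
  unify b -> Bool ~ Int -> c
  unify b ~ Int
  unify Bool ~ c
_ _ : Bool
  unify a -> Bool ~ Bool -> d
  unify a ~ Bool
  unify Bool ~ d
_ _ : Bool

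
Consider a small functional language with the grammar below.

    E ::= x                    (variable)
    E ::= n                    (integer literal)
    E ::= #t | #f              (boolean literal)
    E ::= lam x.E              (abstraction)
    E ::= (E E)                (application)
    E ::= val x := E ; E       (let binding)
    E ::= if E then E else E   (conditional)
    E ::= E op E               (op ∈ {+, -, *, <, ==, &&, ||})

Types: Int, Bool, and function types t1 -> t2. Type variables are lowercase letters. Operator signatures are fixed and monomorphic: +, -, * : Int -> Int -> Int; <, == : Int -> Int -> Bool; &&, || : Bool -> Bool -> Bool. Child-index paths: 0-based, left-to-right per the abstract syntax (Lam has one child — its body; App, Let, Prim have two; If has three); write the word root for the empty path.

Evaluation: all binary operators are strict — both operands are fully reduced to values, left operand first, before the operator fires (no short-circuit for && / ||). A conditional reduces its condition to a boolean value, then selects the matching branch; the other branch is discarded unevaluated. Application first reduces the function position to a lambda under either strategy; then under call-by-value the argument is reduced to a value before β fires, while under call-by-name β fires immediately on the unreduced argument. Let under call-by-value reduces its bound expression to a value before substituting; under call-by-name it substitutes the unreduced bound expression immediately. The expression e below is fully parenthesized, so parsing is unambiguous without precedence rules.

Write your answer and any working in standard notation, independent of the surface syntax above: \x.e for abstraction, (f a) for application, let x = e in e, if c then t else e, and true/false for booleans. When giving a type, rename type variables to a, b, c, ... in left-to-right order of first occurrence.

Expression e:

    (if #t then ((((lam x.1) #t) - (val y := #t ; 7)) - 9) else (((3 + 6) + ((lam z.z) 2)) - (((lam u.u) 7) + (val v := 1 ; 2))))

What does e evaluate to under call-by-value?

Answer: -15

Trace:
step 0: (if true then ((((\x.1) true) - (let y = true in 7)) - 9) else (((3 + 6) + ((\z.z) 2)) - (((\u.u) 7) + (let v = 1 in 2))))
step 1: [if@root] ((((\x.1) true) - (let y = true in 7)) - 9)
step 2: [beta@0.0] ((1 - (let y = true in 7)) - 9)
step 3: [let@0.1] ((1 - 7) - 9)
step 4: [delta@0] (-6 - 9)
step 5: [delta@root] -15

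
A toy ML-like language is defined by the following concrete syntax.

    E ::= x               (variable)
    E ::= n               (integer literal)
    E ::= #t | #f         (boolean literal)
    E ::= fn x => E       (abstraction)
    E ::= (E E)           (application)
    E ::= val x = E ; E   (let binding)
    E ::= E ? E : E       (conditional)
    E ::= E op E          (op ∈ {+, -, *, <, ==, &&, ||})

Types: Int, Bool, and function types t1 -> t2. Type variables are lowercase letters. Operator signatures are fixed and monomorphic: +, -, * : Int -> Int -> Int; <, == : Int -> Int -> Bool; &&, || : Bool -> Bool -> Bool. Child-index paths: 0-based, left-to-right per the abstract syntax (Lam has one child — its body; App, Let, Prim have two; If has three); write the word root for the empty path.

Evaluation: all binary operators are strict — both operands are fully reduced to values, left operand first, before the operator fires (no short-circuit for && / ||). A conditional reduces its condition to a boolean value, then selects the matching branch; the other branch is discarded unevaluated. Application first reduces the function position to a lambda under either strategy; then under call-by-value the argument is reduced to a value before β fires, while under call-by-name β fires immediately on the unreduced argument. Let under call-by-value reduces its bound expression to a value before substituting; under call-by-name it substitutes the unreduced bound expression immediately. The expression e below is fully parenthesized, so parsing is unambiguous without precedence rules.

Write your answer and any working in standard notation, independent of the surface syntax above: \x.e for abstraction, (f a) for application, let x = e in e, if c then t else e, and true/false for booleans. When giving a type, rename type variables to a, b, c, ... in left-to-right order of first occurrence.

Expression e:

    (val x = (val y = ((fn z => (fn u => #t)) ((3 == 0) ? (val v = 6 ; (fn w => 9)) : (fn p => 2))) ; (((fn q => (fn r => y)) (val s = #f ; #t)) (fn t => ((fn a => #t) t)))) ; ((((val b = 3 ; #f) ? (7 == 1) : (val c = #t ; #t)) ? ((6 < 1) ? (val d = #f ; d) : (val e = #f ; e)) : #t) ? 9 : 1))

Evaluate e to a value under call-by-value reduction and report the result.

Answer: 1

Working:
step 0: (let x = (let y = ((\z.(\u.true)) (if (3 == 0) then (let v = 6 in (\w.9)) else (\p.2))) in (((\q.(\r.y)) (let s = false in true)) (\t.((\a.true) t)))) in (if (if (if (let b = 3 in false) then (7 == 1) else (let c = true in true)) then (if (6 < 1) then (let d = false in d) else (let e = false in e)) else true) then 9 else 1))
step 1: [delta@0.0.1.0] (let x = (let y = ((\z.(\u.true)) (if false then (let v = 6 in (\w.9)) else (\p.2))) in (((\q.(\r.y)) (let s = false in true)) (\t.((\a.true) t)))) in (if (if (if (let b = 3 in false) then (7 == 1) else (let c = true in true)) then (if (6 < 1) then (let d = false in d) else (let e = false in e)) else true) then 9 else 1))
step 2: [if@0.0.1] (let x = (let y = ((\z.(\u.true)) (\p.2)) in (((\q.(\r.y)) (let s = false in true)) (\t.((\a.true) t)))) in (if (if (if (let b = 3 in false) then (7 == 1) else (let c = true in true)) then (if (6 < 1) then (let d = false in d) else (let e = false in e)) else true) then 9 else 1))
step 3: [beta@0.0] (let x = (let y = (\u.true) in (((\q.(\r.y)) (let s = false in true)) (\t.((\a.true) t)))) in (if (if (if (let b = 3 in false) then (7 == 1) else (let c = true in true)) then (if (6 < 1) then (let d = false in d) else (let e = false in e)) else true) then 9 else 1))
step 4: [let@0] (let x = (((\q.(\r.(\u.true))) (let s = false in true)) (\t.((\a.true) t))) in (if (if (if (let b = 3 in false) then (7 == 1) else (let c = true in true)) then (if (6 < 1) then (let d = false in d) else (let e = false in e)) else true) then 9 else 1))
step 5: [let@0.0.1] (let x = (((\q.(\r.(\u.true))) true) (\t.((\a.true) t))) in (if (if (if (let b = 3 in false) then (7 == 1) else (let c = true in true)) then (if (6 < 1) then (let d = false in d) else (let e = false in e)) else true) then 9 else 1))
step 6: [beta@0.0] (let x = ((\r.(\u.true)) (\t.((\a.true) t))) in (if (if (if (let b = 3 in false) then (7 == 1) else (let c = true in true)) then (if (6 < 1) then (let d = false in d) else (let e = false in e)) else true) then 9 else 1))
step 7: [beta@0] (let x = (\u.true) in (if (if (if (let b = 3 in false) then (7 == 1) else (let c = true in true)) then (if (6 < 1) then (let d = false in d) else (let e = false in e)) else true) then 9 else 1))
step 8: [let@root] (if (if (if (let b = 3 in false) then (7 == 1) else (let c = true in true)) then (if (6 < 1) then (let d = false in d) else (let e = false in e)) else true) then 9 else 1)
step 9: [let@0.0.0] (if (if (if false then (7 == 1) else (let c = true in true)) then (if (6 < 1) then (let d = false in d) else (let e = false in e)) else true) then 9 else 1)
step 10: [if@0.0] (if (if (let c = true in true) then (if (6 < 1) then (let d = false in d) else (let e = false in e)) else true) then 9 else 1)
step 11: [let@0.0] (if (if true then (if (6 < 1) then (let d = false in d) else (let e = false in e)) else true) then 9 else 1)
step 12: [if@0] (if (if (6 < 1) then (let d = false in d) else (let e = false in e)) then 9 else 1)
step 13: [delta@0.0] (if (if false then (let d = false in d) else (let e = false in e)) then 9 else 1)
step 14: [if@0] (if (let e = false in e) then 9 else 1)
step 15: [let@0] (if false then 9 else 1)
step 16: [if@root] 1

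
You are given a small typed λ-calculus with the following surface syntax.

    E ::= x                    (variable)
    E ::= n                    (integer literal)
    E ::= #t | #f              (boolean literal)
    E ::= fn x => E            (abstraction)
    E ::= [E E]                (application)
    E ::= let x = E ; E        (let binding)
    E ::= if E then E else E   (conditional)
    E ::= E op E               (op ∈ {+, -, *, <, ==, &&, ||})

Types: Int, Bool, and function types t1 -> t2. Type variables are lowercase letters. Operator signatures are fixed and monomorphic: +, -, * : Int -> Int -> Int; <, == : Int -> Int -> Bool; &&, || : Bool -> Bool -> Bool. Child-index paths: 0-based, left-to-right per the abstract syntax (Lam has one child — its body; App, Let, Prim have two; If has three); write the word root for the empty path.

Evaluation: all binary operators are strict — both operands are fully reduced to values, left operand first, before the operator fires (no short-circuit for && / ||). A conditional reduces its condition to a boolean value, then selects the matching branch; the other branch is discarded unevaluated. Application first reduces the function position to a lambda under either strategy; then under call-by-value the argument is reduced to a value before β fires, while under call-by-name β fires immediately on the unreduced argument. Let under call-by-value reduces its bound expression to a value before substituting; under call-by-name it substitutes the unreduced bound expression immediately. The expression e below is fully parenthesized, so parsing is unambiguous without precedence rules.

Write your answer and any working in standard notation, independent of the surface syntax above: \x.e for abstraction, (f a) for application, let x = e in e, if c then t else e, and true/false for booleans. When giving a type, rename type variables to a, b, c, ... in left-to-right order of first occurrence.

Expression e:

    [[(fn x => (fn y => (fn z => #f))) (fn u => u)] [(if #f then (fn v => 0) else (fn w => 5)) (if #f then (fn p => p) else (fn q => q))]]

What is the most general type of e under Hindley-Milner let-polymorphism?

Answer: a -> Bool

Working:
\z._ : c -> Bool
\y._ : b -> c -> Bool
\x._ : a -> b -> c -> Bool
u : d
\u._ : d -> d
  unify a -> b -> c -> Bool ~ (d -> d) -> e
  unify a ~ d -> d
  unify b -> c -> Bool ~ e
_ _ : b -> c -> Bool
  unify Bool ~ Bool
\v._ : f -> Int
\w._ : g -> Int
  unify f -> Int ~ g -> Int
  unify f ~ g
  unify Int ~ Int
  unify Bool ~ Bool
p : h
\p._ : h -> h
q : i
\q._ : i -> i
  unify h -> h ~ i -> i
  unify h ~ i
  unify i ~ i
  unify g -> Int ~ (i -> i) -> j
  unify g ~ i -> i
  unify Int ~ j
_ _ : Int
  unify b -> c -> Bool ~ Int -> k
  unify b ~ Int
  unify c -> Bool ~ k
_ _ : c -> Bool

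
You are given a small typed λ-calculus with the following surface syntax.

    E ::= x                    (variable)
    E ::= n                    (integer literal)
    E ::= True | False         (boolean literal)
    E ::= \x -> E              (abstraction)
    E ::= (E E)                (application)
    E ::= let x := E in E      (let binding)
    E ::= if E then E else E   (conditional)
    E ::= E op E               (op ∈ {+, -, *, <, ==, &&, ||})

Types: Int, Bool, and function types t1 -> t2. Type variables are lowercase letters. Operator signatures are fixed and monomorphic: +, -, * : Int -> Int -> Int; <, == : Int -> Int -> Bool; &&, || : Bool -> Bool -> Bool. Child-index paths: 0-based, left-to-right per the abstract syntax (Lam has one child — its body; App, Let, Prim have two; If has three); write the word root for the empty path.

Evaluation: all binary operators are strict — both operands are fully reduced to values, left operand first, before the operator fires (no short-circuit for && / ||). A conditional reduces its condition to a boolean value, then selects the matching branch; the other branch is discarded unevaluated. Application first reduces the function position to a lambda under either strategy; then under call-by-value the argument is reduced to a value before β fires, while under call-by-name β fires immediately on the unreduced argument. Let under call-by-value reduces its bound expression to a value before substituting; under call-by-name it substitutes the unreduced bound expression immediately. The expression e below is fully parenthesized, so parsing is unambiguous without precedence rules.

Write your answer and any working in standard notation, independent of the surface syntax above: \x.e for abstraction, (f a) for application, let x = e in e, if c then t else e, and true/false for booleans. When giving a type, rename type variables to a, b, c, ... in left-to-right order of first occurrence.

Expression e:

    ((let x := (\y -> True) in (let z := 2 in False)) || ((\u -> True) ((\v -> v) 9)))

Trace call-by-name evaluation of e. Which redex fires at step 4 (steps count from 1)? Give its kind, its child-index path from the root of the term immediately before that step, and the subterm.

Answer: delta at root : (false || true)

Derivation:
step 0: ((let x = (\y.true) in (let z = 2 in false)) || ((\u.true) ((\v.v) 9)))
step 1: [let@0] ((let z = 2 in false) || ((\u.true) ((\v.v) 9)))
step 2: [let@0] (false || ((\u.true) ((\v.v) 9)))
step 3: [beta@1] (false || true)
step 4: [delta@root] true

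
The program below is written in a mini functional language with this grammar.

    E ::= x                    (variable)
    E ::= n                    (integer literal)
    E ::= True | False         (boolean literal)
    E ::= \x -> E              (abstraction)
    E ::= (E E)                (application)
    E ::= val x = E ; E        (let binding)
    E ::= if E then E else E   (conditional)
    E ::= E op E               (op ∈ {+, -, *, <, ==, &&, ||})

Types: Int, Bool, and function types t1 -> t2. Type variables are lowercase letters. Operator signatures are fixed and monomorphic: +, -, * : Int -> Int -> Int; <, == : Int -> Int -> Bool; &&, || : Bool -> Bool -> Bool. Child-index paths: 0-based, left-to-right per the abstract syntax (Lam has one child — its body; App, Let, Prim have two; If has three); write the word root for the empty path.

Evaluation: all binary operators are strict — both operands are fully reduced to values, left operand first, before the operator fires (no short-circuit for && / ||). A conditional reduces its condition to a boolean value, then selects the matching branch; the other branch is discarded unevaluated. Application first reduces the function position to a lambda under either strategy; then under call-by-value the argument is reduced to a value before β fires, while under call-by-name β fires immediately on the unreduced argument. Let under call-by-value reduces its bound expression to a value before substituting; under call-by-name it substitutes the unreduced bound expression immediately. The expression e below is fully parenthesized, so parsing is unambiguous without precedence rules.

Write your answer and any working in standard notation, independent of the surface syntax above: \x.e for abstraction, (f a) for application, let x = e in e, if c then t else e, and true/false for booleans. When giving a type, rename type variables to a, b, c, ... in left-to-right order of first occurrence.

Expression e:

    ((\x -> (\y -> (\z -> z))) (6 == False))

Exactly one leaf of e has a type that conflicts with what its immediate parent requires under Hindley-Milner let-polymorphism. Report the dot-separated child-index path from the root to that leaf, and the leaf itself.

Answer: 1.1 : false

Working:
z : c
\z._ : c -> c
\y._ : b -> c -> c
\x._ : a -> b -> c -> c
  unify Int ~ Int
  unify Bool ~ Int
  FAIL: mismatch Bool ~ Int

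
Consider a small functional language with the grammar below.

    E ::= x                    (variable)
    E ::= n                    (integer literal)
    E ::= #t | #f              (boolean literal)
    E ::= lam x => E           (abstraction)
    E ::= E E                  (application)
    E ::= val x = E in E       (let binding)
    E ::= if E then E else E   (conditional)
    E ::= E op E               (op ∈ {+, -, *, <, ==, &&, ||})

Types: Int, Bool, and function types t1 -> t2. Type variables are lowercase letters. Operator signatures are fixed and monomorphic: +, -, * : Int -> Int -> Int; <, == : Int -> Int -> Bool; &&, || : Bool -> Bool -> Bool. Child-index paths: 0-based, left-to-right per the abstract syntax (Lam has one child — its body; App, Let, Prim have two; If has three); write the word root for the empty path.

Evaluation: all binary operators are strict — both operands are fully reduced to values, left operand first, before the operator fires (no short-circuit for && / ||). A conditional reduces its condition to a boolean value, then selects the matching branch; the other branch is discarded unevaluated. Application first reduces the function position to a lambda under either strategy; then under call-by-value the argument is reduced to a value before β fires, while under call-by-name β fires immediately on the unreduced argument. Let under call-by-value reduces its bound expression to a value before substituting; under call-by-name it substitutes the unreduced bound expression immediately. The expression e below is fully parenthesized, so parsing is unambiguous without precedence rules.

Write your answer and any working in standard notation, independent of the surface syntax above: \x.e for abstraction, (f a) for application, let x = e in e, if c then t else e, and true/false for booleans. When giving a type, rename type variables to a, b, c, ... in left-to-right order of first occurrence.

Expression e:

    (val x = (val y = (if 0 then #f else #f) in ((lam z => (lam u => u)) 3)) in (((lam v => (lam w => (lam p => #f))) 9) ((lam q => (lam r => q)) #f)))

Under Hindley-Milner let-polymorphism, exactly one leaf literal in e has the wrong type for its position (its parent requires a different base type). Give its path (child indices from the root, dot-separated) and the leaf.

Trace:
  unify Int ~ Bool
  FAIL: mismatch Int ~ Bool

Answer: 0.0.0 : 0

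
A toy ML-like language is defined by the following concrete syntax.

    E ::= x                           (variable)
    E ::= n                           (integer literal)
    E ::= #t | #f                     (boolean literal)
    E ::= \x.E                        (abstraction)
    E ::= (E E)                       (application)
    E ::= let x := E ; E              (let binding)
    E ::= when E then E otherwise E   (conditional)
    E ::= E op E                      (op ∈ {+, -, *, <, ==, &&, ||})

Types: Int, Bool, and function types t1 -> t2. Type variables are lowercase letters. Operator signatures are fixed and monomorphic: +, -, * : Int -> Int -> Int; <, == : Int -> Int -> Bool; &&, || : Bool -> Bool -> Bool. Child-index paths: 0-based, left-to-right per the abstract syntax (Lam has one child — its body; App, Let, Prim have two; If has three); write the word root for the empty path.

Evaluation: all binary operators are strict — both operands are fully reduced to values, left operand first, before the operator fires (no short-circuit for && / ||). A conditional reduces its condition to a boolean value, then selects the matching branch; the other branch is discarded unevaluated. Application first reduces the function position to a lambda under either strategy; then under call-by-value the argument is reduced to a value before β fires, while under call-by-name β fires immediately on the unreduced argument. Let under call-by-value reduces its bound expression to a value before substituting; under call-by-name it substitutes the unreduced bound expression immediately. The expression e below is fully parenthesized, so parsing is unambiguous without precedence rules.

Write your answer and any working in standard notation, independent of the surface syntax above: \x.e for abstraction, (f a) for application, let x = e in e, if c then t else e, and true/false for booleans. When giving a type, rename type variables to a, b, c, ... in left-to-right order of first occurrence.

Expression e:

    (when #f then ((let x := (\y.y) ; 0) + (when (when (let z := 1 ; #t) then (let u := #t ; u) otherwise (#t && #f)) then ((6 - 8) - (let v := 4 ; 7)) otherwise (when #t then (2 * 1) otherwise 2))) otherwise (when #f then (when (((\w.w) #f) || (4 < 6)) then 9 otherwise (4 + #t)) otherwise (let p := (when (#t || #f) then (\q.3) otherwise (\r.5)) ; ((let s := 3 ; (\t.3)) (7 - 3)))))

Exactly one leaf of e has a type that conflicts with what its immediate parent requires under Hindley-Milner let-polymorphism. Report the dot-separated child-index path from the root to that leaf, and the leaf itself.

Derivation:
  unify Bool ~ Bool
y : a
\y._ : a -> a
let x : forall. a -> a
  unify Int ~ Int
let z : Int
  unify Bool ~ Bool
let u : Bool
u : Bool
  unify Bool ~ Bool
  unify Bool ~ Bool
  unify Bool ~ Bool
  unify Bool ~ Bool
  unify Int ~ Int
  unify Int ~ Int
  unify Int ~ Int
let v : Int
  unify Int ~ Int
  unify Bool ~ Bool
  unify Int ~ Int
  unify Int ~ Int
  unify Int ~ Int
  unify Int ~ Int
  unify Int ~ Int
  unify Bool ~ Bool
w : b
\w._ : b -> b
  unify b -> b ~ Bool -> c
  unify b ~ Bool
  unify Bool ~ c
_ _ : Bool
  unify Bool ~ Bool
  unify Int ~ Int
  unify Int ~ Int
  unify Bool ~ Bool
  unify Bool ~ Bool
  unify Int ~ Int
  unify Bool ~ Int
  FAIL: mismatch Bool ~ Int

Answer: 2.1.2.1 : true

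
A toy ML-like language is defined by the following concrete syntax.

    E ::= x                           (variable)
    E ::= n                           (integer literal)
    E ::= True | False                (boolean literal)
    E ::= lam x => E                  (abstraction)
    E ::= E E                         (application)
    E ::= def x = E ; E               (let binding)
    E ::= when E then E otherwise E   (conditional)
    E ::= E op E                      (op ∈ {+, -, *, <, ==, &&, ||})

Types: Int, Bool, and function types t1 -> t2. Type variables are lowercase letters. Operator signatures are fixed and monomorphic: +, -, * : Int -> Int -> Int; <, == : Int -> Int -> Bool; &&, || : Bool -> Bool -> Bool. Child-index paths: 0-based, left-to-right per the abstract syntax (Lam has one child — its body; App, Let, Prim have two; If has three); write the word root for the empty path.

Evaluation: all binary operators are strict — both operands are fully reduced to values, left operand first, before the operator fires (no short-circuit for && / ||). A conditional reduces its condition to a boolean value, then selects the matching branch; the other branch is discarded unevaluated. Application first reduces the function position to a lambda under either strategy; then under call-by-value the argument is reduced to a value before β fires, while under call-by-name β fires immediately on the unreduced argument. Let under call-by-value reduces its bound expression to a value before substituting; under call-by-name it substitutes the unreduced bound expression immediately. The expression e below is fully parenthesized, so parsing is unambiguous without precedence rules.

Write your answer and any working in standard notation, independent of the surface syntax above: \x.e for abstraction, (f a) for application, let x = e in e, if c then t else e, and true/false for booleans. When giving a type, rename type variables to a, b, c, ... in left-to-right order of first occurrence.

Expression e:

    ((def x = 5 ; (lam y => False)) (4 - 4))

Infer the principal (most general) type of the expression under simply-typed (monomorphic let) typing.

Answer: Bool

Trace:
let x : Int
\y._ : a -> Bool
  unify Int ~ Int
  unify Int ~ Int
  unify a -> Bool ~ Int -> b
  unify a ~ Int
  unify Bool ~ b
_ _ : Bool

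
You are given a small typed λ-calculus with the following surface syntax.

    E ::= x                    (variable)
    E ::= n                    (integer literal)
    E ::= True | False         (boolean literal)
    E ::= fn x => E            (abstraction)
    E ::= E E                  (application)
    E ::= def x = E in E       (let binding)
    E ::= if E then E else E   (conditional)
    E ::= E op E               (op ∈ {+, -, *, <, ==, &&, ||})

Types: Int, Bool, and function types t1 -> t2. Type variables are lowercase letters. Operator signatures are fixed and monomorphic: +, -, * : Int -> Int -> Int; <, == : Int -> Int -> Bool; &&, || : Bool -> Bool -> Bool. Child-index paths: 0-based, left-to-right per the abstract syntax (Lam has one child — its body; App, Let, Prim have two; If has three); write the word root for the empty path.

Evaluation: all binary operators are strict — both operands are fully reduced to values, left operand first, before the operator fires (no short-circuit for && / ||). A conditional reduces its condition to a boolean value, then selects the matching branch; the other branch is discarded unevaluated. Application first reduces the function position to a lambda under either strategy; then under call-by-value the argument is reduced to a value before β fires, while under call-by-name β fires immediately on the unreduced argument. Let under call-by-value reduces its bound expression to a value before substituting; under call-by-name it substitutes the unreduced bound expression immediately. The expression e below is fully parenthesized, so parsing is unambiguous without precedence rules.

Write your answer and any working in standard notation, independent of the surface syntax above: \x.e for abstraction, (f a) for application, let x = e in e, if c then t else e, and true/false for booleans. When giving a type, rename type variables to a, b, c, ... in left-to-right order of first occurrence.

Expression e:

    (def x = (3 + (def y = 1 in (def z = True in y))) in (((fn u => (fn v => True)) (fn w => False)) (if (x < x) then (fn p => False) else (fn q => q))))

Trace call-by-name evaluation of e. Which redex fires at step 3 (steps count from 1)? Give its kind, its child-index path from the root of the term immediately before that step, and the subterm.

Answer: beta at root : ((\v.true) (if ((3 + (let y = 1 in (let z = true in y))) < (3 + (let y = 1 in (let z = true in y)))) then (\p.false) else (\q.q)))

Working:
step 0: (let x = (3 + (let y = 1 in (let z = true in y))) in (((\u.(\v.true)) (\w.false)) (if (x < x) then (\p.false) else (\q.q))))
step 1: [let@root] (((\u.(\v.true)) (\w.false)) (if ((3 + (let y = 1 in (let z = true in y))) < (3 + (let y = 1 in (let z = true in y)))) then (\p.false) else (\q.q)))
step 2: [beta@0] ((\v.true) (if ((3 + (let y = 1 in (let z = true in y))) < (3 + (let y = 1 in (let z = true in y)))) then (\p.false) else (\q.q)))
step 3: [beta@root] true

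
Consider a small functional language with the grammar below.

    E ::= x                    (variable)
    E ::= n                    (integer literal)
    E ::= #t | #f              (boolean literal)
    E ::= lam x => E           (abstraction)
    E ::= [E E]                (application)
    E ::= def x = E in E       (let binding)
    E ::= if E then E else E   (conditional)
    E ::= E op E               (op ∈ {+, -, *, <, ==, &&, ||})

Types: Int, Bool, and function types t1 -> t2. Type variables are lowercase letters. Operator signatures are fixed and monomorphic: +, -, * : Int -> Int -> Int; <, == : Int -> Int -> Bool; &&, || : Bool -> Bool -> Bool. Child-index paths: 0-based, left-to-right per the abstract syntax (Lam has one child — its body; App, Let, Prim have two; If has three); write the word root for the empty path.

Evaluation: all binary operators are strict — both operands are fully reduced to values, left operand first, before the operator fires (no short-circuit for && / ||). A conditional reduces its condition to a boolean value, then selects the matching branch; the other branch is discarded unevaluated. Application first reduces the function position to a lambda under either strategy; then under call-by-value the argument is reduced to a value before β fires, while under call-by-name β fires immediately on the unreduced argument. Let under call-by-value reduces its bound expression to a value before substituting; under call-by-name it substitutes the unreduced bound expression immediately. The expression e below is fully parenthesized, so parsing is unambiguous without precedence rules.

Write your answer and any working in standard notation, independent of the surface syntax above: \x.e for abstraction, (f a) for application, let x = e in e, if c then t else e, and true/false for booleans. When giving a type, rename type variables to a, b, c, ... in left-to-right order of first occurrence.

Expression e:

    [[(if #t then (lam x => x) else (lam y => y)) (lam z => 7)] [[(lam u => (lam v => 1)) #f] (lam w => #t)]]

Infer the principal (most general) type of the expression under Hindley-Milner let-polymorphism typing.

Trace:
  unify Bool ~ Bool
x : a
\x._ : a -> a
y : b
\y._ : b -> b
  unify a -> a ~ b -> b
  unify a ~ b
  unify b ~ b
\z._ : c -> Int
  unify b -> b ~ (c -> Int) -> d
  unify b ~ c -> Int
  unify c -> Int ~ d
_ _ : c -> Int
\v._ : f -> Int
\u._ : e -> f -> Int
  unify e -> f -> Int ~ Bool -> g
  unify e ~ Bool
  unify f -> Int ~ g
_ _ : f -> Int
\w._ : h -> Bool
  unify f -> Int ~ (h -> Bool) -> i
  unify f ~ h -> Bool
  unify Int ~ i
_ _ : Int
  unify c -> Int ~ Int -> j
  unify c ~ Int
  unify Int ~ j
_ _ : Int

Answer: Int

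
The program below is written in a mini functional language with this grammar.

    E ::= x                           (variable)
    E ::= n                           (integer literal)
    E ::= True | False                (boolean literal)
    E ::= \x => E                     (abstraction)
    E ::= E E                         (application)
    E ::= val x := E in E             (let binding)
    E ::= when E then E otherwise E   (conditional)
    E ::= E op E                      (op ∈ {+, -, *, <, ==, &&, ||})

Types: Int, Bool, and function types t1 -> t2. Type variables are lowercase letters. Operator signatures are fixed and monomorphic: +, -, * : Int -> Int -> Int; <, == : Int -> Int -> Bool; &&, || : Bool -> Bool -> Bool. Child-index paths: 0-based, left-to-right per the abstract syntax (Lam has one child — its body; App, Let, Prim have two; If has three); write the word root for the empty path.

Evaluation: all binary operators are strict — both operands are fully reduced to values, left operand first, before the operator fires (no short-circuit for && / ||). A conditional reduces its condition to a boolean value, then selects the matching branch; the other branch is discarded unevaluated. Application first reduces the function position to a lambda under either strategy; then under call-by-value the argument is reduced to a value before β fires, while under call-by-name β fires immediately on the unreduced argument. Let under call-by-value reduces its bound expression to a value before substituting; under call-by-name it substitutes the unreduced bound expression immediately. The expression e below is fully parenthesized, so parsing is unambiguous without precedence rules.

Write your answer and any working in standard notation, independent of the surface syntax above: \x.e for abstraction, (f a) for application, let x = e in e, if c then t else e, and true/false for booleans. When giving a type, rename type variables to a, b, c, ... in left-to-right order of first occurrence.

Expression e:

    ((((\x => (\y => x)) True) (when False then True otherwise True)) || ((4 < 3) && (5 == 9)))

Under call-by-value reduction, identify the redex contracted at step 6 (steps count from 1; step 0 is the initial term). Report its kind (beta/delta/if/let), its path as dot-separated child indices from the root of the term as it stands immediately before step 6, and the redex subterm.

Trace:
step 0: ((((\x.(\y.x)) true) (if false then true else true)) || ((4 < 3) && (5 == 9)))
step 1: [beta@0.0] (((\y.true) (if false then true else true)) || ((4 < 3) && (5 == 9)))
step 2: [if@0.1] (((\y.true) true) || ((4 < 3) && (5 == 9)))
step 3: [beta@0] (true || ((4 < 3) && (5 == 9)))
step 4: [delta@1.0] (true || (false && (5 == 9)))
step 5: [delta@1.1] (true || (false && false))
step 6: [delta@1] (true || false)

Answer: delta at 1 : (false && false)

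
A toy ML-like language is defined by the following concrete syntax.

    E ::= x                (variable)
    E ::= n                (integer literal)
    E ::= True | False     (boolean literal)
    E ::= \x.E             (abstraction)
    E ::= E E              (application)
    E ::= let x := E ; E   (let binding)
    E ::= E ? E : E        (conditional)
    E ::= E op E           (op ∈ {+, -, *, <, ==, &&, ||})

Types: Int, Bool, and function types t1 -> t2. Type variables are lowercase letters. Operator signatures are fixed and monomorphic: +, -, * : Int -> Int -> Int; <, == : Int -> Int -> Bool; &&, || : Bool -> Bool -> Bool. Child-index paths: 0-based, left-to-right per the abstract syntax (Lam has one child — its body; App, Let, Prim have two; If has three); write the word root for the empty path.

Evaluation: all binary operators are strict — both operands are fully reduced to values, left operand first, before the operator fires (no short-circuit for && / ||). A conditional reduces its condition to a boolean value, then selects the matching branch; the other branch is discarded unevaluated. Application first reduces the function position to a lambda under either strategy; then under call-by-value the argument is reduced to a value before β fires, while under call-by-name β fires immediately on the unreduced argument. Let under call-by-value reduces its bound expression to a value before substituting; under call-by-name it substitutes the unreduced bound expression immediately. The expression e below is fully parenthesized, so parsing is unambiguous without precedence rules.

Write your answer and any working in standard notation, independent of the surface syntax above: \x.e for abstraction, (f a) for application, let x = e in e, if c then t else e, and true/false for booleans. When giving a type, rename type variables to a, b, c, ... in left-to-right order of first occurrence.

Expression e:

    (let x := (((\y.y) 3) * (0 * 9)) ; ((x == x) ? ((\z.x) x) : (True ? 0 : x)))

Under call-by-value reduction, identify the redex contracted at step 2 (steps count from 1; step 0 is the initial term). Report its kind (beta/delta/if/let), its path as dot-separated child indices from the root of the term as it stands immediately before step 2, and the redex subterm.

Answer: delta at 0.1 : (0 * 9)

Trace:
step 0: (let x = (((\y.y) 3) * (0 * 9)) in (if (x == x) then ((\z.x) x) else (if true then 0 else x)))
step 1: [beta@0.0] (let x = (3 * (0 * 9)) in (if (x == x) then ((\z.x) x) else (if true then 0 else x)))
step 2: [delta@0.1] (let x = (3 * 0) in (if (x == x) then ((\z.x) x) else (if true then 0 else x)))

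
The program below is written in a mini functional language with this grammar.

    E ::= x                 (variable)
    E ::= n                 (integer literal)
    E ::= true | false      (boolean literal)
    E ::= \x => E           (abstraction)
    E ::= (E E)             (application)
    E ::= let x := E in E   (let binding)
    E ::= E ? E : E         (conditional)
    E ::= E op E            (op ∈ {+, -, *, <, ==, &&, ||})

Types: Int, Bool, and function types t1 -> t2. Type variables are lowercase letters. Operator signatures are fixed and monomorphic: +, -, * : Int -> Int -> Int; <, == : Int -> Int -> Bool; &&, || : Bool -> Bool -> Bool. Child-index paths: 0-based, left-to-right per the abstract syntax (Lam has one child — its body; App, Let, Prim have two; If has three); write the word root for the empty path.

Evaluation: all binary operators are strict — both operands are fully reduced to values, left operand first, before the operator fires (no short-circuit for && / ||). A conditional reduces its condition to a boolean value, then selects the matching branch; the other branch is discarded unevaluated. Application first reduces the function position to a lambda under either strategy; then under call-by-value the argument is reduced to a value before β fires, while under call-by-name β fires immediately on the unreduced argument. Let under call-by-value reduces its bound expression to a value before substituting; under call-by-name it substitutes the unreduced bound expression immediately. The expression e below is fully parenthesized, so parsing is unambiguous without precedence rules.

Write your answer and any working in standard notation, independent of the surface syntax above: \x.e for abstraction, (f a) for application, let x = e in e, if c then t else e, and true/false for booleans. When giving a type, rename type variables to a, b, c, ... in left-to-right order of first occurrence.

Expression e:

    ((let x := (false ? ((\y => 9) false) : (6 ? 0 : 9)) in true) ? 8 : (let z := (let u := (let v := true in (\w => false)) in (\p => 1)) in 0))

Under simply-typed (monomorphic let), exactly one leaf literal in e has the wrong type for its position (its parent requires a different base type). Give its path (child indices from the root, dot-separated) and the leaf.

Trace:
  unify Bool ~ Bool
\y._ : a -> Int
  unify a -> Int ~ Bool -> b
  unify a ~ Bool
  unify Int ~ b
_ _ : Int
  unify Int ~ Bool
  FAIL: mismatch Int ~ Bool

Answer: 0.0.2.0 : 6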